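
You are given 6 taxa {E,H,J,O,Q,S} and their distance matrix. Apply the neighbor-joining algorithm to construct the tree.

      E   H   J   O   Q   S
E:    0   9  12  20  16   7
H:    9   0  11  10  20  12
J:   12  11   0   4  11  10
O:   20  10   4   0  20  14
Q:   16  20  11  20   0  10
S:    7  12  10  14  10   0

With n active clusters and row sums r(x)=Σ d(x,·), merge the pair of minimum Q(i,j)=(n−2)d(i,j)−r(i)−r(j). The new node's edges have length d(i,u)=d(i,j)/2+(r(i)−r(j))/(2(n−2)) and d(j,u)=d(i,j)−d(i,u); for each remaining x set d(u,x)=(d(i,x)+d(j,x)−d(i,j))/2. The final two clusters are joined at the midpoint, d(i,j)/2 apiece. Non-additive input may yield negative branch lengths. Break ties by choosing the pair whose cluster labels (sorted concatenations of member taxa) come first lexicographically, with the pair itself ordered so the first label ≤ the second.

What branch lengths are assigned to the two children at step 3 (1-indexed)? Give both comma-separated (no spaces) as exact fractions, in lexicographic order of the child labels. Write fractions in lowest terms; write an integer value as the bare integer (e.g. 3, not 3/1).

1. join J+O (d=4, Q=-100) ⇒ JO; edges |J|=-1/2, |O|=9/2
  updated: d(E,JO)=14, d(H,JO)=17/2, d(JO,Q)=27/2, d(JO,S)=10
2. join H+JO (d=17/2, Q=-70) ⇒ HJO; edges |H|=29/6, |JO|=11/3
  updated: d(E,HJO)=29/4, d(HJO,Q)=25/2, d(HJO,S)=27/4
3. join E+HJO (d=29/4, Q=-169/4) ⇒ EHJO; edges |E|=73/16, |HJO|=43/16
  updated: d(EHJO,Q)=85/8, d(EHJO,S)=13/4
4. join EHJO+Q (d=85/8, Q=-191/8) ⇒ EHJOQ; edges |EHJO|=31/16, |Q|=139/16
  updated: d(EHJOQ,S)=21/16
5. join EHJOQ+S (d=21/16) ⇒ EHJOQS; edges |EHJOQ|=21/32, |S|=21/32
final tree: (((E:73/16,(H:29/6,(J:-1/2,O:9/2):11/3):43/16):31/16,Q:139/16):21/32,S:21/32)
total length: 507/16

73/16,43/16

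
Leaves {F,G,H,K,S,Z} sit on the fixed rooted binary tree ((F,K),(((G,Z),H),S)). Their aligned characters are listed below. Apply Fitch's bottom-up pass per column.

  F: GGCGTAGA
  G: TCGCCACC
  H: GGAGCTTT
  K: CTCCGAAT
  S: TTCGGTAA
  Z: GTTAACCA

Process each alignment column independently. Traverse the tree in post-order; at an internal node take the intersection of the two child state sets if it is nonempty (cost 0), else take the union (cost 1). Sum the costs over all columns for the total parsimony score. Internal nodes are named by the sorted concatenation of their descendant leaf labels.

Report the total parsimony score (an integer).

24

site 0, node FK: F={G} ∪ K={C} → {C,G} (+1)
site 0, node GZ: G={T} ∪ Z={G} → {G,T} (+1)
site 0, node GHZ: GZ={G,T} ∩ H={G} → {G} (+0)
site 0, node GHSZ: GHZ={G} ∪ S={T} → {G,T} (+1)
site 0, node FGHKSZ: FK={C,G} ∩ GHSZ={G,T} → {G} (+0)
site 1, node FK: F={G} ∪ K={T} → {G,T} (+1)
site 1, node GZ: G={C} ∪ Z={T} → {C,T} (+1)
site 1, node GHZ: GZ={C,T} ∪ H={G} → {C,G,T} (+1)
site 1, node GHSZ: GHZ={C,G,T} ∩ S={T} → {T} (+0)
site 1, node FGHKSZ: FK={G,T} ∩ GHSZ={T} → {T} (+0)
site 2, node FK: F={C} ∩ K={C} → {C} (+0)
site 2, node GZ: G={G} ∪ Z={T} → {G,T} (+1)
site 2, node GHZ: GZ={G,T} ∪ H={A} → {A,G,T} (+1)
site 2, node GHSZ: GHZ={A,G,T} ∪ S={C} → {A,C,G,T} (+1)
site 2, node FGHKSZ: FK={C} ∩ GHSZ={A,C,G,T} → {C} (+0)
site 3, node FK: F={G} ∪ K={C} → {C,G} (+1)
site 3, node GZ: G={C} ∪ Z={A} → {A,C} (+1)
site 3, node GHZ: GZ={A,C} ∪ H={G} → {A,C,G} (+1)
site 3, node GHSZ: GHZ={A,C,G} ∩ S={G} → {G} (+0)
site 3, node FGHKSZ: FK={C,G} ∩ GHSZ={G} → {G} (+0)
site 4, node FK: F={T} ∪ K={G} → {G,T} (+1)
site 4, node GZ: G={C} ∪ Z={A} → {A,C} (+1)
site 4, node GHZ: GZ={A,C} ∩ H={C} → {C} (+0)
site 4, node GHSZ: GHZ={C} ∪ S={G} → {C,G} (+1)
site 4, node FGHKSZ: FK={G,T} ∩ GHSZ={C,G} → {G} (+0)
site 5, node FK: F={A} ∩ K={A} → {A} (+0)
site 5, node GZ: G={A} ∪ Z={C} → {A,C} (+1)
site 5, node GHZ: GZ={A,C} ∪ H={T} → {A,C,T} (+1)
site 5, node GHSZ: GHZ={A,C,T} ∩ S={T} → {T} (+0)
site 5, node FGHKSZ: FK={A} ∪ GHSZ={T} → {A,T} (+1)
site 6, node FK: F={G} ∪ K={A} → {A,G} (+1)
site 6, node GZ: G={C} ∩ Z={C} → {C} (+0)
site 6, node GHZ: GZ={C} ∪ H={T} → {C,T} (+1)
site 6, node GHSZ: GHZ={C,T} ∪ S={A} → {A,C,T} (+1)
site 6, node FGHKSZ: FK={A,G} ∩ GHSZ={A,C,T} → {A} (+0)
site 7, node FK: F={A} ∪ K={T} → {A,T} (+1)
site 7, node GZ: G={C} ∪ Z={A} → {A,C} (+1)
site 7, node GHZ: GZ={A,C} ∪ H={T} → {A,C,T} (+1)
site 7, node GHSZ: GHZ={A,C,T} ∩ S={A} → {A} (+0)
site 7, node FGHKSZ: FK={A,T} ∩ GHSZ={A} → {A} (+0)
per-site changes: [3, 3, 3, 3, 3, 3, 3, 3]; total = 24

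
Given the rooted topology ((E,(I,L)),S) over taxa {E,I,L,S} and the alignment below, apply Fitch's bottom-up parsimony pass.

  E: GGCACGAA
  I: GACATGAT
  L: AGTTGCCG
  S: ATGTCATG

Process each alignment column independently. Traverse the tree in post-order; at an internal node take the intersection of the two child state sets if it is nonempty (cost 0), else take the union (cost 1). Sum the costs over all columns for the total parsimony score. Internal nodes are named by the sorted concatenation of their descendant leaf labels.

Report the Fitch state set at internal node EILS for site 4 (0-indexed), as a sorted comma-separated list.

C

IL@0: {G} ∪ {A} = {A,G} (union, +1)
EIL@0: {G} ∩ {A,G} = {G} (intersection, +0)
EILS@0: {G} ∪ {A} = {A,G} (union, +1)
IL@1: {A} ∪ {G} = {A,G} (union, +1)
EIL@1: {G} ∩ {A,G} = {G} (intersection, +0)
EILS@1: {G} ∪ {T} = {G,T} (union, +1)
IL@2: {C} ∪ {T} = {C,T} (union, +1)
EIL@2: {C} ∩ {C,T} = {C} (intersection, +0)
EILS@2: {C} ∪ {G} = {C,G} (union, +1)
IL@3: {A} ∪ {T} = {A,T} (union, +1)
EIL@3: {A} ∩ {A,T} = {A} (intersection, +0)
EILS@3: {A} ∪ {T} = {A,T} (union, +1)
IL@4: {T} ∪ {G} = {G,T} (union, +1)
EIL@4: {C} ∪ {G,T} = {C,G,T} (union, +1)
EILS@4: {C,G,T} ∩ {C} = {C} (intersection, +0)
IL@5: {G} ∪ {C} = {C,G} (union, +1)
EIL@5: {G} ∩ {C,G} = {G} (intersection, +0)
EILS@5: {G} ∪ {A} = {A,G} (union, +1)
IL@6: {A} ∪ {C} = {A,C} (union, +1)
EIL@6: {A} ∩ {A,C} = {A} (intersection, +0)
EILS@6: {A} ∪ {T} = {A,T} (union, +1)
IL@7: {T} ∪ {G} = {G,T} (union, +1)
EIL@7: {A} ∪ {G,T} = {A,G,T} (union, +1)
EILS@7: {A,G,T} ∩ {G} = {G} (intersection, +0)
per-site changes: [2, 2, 2, 2, 2, 2, 2, 2]; total = 16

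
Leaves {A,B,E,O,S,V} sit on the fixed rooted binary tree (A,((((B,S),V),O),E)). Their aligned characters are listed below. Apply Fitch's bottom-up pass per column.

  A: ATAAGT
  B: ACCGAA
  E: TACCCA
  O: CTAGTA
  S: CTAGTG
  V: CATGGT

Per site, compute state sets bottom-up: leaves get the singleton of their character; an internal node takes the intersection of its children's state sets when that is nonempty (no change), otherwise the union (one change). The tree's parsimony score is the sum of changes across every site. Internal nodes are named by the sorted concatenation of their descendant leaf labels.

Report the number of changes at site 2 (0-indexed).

[col 0] BS: children B:{A}, S:{C} ∪→ {A,C}; cost 1
[col 0] BSV: children BS:{A,C}, V:{C} ∩→ {C}; cost 0
[col 0] BOSV: children BSV:{C}, O:{C} ∩→ {C}; cost 0
[col 0] BEOSV: children BOSV:{C}, E:{T} ∪→ {C,T}; cost 1
[col 0] ABEOSV: children A:{A}, BEOSV:{C,T} ∪→ {A,C,T}; cost 1
[col 1] BS: children B:{C}, S:{T} ∪→ {C,T}; cost 1
[col 1] BSV: children BS:{C,T}, V:{A} ∪→ {A,C,T}; cost 1
[col 1] BOSV: children BSV:{A,C,T}, O:{T} ∩→ {T}; cost 0
[col 1] BEOSV: children BOSV:{T}, E:{A} ∪→ {A,T}; cost 1
[col 1] ABEOSV: children A:{T}, BEOSV:{A,T} ∩→ {T}; cost 0
[col 2] BS: children B:{C}, S:{A} ∪→ {A,C}; cost 1
[col 2] BSV: children BS:{A,C}, V:{T} ∪→ {A,C,T}; cost 1
[col 2] BOSV: children BSV:{A,C,T}, O:{A} ∩→ {A}; cost 0
[col 2] BEOSV: children BOSV:{A}, E:{C} ∪→ {A,C}; cost 1
[col 2] ABEOSV: children A:{A}, BEOSV:{A,C} ∩→ {A}; cost 0
[col 3] BS: children B:{G}, S:{G} ∩→ {G}; cost 0
[col 3] BSV: children BS:{G}, V:{G} ∩→ {G}; cost 0
[col 3] BOSV: children BSV:{G}, O:{G} ∩→ {G}; cost 0
[col 3] BEOSV: children BOSV:{G}, E:{C} ∪→ {C,G}; cost 1
[col 3] ABEOSV: children A:{A}, BEOSV:{C,G} ∪→ {A,C,G}; cost 1
[col 4] BS: children B:{A}, S:{T} ∪→ {A,T}; cost 1
[col 4] BSV: children BS:{A,T}, V:{G} ∪→ {A,G,T}; cost 1
[col 4] BOSV: children BSV:{A,G,T}, O:{T} ∩→ {T}; cost 0
[col 4] BEOSV: children BOSV:{T}, E:{C} ∪→ {C,T}; cost 1
[col 4] ABEOSV: children A:{G}, BEOSV:{C,T} ∪→ {C,G,T}; cost 1
[col 5] BS: children B:{A}, S:{G} ∪→ {A,G}; cost 1
[col 5] BSV: children BS:{A,G}, V:{T} ∪→ {A,G,T}; cost 1
[col 5] BOSV: children BSV:{A,G,T}, O:{A} ∩→ {A}; cost 0
[col 5] BEOSV: children BOSV:{A}, E:{A} ∩→ {A}; cost 0
[col 5] ABEOSV: children A:{T}, BEOSV:{A} ∪→ {A,T}; cost 1
per-site changes: [3, 3, 3, 2, 4, 3]; total = 18

3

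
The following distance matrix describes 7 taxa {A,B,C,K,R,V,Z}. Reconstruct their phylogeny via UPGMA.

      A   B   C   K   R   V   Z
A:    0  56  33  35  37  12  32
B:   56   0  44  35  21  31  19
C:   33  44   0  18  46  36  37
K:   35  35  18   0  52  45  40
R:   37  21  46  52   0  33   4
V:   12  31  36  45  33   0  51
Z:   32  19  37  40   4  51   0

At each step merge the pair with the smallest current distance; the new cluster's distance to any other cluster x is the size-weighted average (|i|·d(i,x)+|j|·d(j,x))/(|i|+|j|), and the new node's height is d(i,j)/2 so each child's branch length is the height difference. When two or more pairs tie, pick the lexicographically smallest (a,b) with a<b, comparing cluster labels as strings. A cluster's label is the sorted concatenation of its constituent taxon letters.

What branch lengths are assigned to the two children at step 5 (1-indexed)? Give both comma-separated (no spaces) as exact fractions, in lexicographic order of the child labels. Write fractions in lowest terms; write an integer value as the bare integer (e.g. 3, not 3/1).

step 1: merge (R,Z) at d=4; branch lengths R→2, Z→2; new cluster RZ
  updated: d(A,RZ)=69/2, d(B,RZ)=20, d(C,RZ)=83/2, d(K,RZ)=46, d(RZ,V)=42
step 2: merge (A,V) at d=12; branch lengths A→6, V→6; new cluster AV
  updated: d(AV,B)=87/2, d(AV,C)=69/2, d(AV,K)=40, d(AV,RZ)=153/4
step 3: merge (C,K) at d=18; branch lengths C→9, K→9; new cluster CK
  updated: d(AV,CK)=149/4, d(B,CK)=79/2, d(CK,RZ)=175/4
step 4: merge (B,RZ) at d=20; branch lengths B→10, RZ→8; new cluster BRZ
  updated: d(AV,BRZ)=40, d(BRZ,CK)=127/3
step 5: merge (AV,CK) at d=149/4; branch lengths AV→101/8, CK→77/8; new cluster ACKV
  updated: d(ACKV,BRZ)=247/6
step 6: merge (ACKV,BRZ) at d=247/6; branch lengths ACKV→47/24, BRZ→127/12; new cluster ABCKRVZ
final tree: (((A:6,V:6):101/8,(C:9,K:9):77/8):47/24,(B:10,(R:2,Z:2):8):127/12)
total length: 2083/24

101/8,77/8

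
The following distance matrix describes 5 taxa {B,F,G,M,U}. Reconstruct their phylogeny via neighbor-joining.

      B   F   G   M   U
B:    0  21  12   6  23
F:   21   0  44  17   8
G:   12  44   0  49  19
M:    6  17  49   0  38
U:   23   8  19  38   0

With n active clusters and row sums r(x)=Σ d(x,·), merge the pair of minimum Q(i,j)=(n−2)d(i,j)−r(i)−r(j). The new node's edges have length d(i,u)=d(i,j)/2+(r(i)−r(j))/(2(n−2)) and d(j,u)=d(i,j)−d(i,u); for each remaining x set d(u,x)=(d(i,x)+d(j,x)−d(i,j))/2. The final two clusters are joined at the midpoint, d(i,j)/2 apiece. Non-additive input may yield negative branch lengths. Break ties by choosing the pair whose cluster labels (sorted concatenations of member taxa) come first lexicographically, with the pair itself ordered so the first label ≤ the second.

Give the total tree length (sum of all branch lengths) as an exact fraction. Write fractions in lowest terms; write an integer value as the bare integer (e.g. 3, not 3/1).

1. join G+U (d=19, Q=-155) ⇒ GU; edges |G|=31/2, |U|=7/2
  updated: d(B,GU)=8, d(F,GU)=33/2, d(GU,M)=34
2. join B+M (d=6, Q=-80) ⇒ BM; edges |B|=-5/2, |M|=17/2
  updated: d(BM,F)=16, d(BM,GU)=18
3. join BM+F (d=16, Q=-101/2) ⇒ BFM; edges |BM|=35/4, |F|=29/4
  updated: d(BFM,GU)=37/4
4. join BFM+GU (d=37/4) ⇒ BFGMU; edges |BFM|=37/8, |GU|=37/8
final tree: (((B:-5/2,M:17/2):35/4,F:29/4):37/8,(G:31/2,U:7/2):37/8)
total length: 201/4

201/4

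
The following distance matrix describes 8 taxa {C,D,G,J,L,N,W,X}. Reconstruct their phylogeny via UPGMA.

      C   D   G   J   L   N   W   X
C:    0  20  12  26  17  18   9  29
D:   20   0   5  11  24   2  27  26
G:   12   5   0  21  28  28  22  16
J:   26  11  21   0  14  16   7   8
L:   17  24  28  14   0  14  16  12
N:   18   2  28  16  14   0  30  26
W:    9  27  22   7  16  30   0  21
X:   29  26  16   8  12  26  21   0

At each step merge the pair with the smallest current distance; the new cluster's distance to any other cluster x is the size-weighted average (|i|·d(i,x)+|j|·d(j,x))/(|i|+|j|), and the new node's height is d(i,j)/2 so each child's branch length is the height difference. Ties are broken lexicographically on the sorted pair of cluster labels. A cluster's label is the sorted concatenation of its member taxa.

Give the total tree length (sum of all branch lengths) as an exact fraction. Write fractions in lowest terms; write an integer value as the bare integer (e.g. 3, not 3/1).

iteration 1: select D,N (d=2); attach at lengths (1, 1); label the merged cluster DN
  updated: d(C,DN)=19, d(DN,G)=33/2, d(DN,J)=27/2, d(DN,L)=19, d(DN,W)=57/2, d(DN,X)=26
iteration 2: select J,W (d=7); attach at lengths (7/2, 7/2); label the merged cluster JW
  updated: d(C,JW)=35/2, d(DN,JW)=21, d(G,JW)=43/2, d(JW,L)=15, d(JW,X)=29/2
iteration 3: select C,G (d=12); attach at lengths (6, 6); label the merged cluster CG
  updated: d(CG,DN)=71/4, d(CG,JW)=39/2, d(CG,L)=45/2, d(CG,X)=45/2
iteration 4: select L,X (d=12); attach at lengths (6, 6); label the merged cluster LX
  updated: d(CG,LX)=45/2, d(DN,LX)=45/2, d(JW,LX)=59/4
iteration 5: select JW,LX (d=59/4); attach at lengths (31/8, 11/8); label the merged cluster JLWX
  updated: d(CG,JLWX)=21, d(DN,JLWX)=87/4
iteration 6: select CG,DN (d=71/4); attach at lengths (23/8, 63/8); label the merged cluster CDGN
  updated: d(CDGN,JLWX)=171/8
iteration 7: select CDGN,JLWX (d=171/8); attach at lengths (29/16, 53/16); label the merged cluster CDGJLNWX
final tree: (((C:6,G:6):23/8,(D:1,N:1):63/8):29/16,((J:7/2,W:7/2):31/8,(L:6,X:6):11/8):53/16)
total length: 433/8

433/8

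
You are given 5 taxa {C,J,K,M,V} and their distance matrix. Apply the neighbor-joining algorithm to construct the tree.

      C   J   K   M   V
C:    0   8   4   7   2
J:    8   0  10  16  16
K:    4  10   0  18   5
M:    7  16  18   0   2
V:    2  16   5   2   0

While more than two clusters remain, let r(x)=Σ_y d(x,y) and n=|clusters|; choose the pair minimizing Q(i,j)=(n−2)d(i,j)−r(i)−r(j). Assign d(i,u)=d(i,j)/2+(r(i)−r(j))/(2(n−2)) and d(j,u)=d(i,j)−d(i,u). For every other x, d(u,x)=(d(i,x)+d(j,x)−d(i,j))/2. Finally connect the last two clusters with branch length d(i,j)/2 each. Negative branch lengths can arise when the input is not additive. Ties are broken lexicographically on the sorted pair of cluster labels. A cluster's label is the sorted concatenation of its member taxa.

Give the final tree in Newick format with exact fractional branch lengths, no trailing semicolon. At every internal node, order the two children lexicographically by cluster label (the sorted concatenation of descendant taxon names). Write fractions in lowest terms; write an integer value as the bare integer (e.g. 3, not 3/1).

(((C:-13/8,(M:4,V:-2):41/8):21/8,J:57/8):23/16,K:23/16)

iteration 1: select M,V (d=2, Q=-62); attach at lengths (4, -2); label the merged cluster MV
  updated: d(C,MV)=7/2, d(J,MV)=15, d(K,MV)=21/2
iteration 2: select C,MV (d=7/2, Q=-75/2); attach at lengths (-13/8, 41/8); label the merged cluster CMV
  updated: d(CMV,J)=39/4, d(CMV,K)=11/2
iteration 3: select CMV,J (d=39/4, Q=-101/4); attach at lengths (21/8, 57/8); label the merged cluster CJMV
  updated: d(CJMV,K)=23/8
iteration 4: select CJMV,K (d=23/8); attach at lengths (23/16, 23/16); label the merged cluster CJKMV
final tree: (((C:-13/8,(M:4,V:-2):41/8):21/8,J:57/8):23/16,K:23/16)
total length: 145/8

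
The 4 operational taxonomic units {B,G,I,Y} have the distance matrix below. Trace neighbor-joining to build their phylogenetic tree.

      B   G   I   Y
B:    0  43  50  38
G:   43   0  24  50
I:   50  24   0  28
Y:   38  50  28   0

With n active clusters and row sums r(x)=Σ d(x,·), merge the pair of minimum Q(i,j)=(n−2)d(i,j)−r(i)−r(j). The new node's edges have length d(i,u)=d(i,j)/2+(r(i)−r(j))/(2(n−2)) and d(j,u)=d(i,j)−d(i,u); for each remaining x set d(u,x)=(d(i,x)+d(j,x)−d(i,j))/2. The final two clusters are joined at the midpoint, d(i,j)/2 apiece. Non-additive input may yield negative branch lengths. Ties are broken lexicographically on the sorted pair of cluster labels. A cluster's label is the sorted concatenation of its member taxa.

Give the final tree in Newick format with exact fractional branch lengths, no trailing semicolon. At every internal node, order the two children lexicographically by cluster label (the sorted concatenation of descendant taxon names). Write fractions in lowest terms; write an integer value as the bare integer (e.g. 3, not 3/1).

(((B:91/4,Y:61/4):47/4,G:63/4):33/8,I:33/8)

1. join B+Y (d=38, Q=-171) ⇒ BY; edges |B|=91/4, |Y|=61/4
  updated: d(BY,G)=55/2, d(BY,I)=20
2. join BY+G (d=55/2, Q=-143/2) ⇒ BGY; edges |BY|=47/4, |G|=63/4
  updated: d(BGY,I)=33/4
3. join BGY+I (d=33/4) ⇒ BGIY; edges |BGY|=33/8, |I|=33/8
final tree: (((B:91/4,Y:61/4):47/4,G:63/4):33/8,I:33/8)
total length: 295/4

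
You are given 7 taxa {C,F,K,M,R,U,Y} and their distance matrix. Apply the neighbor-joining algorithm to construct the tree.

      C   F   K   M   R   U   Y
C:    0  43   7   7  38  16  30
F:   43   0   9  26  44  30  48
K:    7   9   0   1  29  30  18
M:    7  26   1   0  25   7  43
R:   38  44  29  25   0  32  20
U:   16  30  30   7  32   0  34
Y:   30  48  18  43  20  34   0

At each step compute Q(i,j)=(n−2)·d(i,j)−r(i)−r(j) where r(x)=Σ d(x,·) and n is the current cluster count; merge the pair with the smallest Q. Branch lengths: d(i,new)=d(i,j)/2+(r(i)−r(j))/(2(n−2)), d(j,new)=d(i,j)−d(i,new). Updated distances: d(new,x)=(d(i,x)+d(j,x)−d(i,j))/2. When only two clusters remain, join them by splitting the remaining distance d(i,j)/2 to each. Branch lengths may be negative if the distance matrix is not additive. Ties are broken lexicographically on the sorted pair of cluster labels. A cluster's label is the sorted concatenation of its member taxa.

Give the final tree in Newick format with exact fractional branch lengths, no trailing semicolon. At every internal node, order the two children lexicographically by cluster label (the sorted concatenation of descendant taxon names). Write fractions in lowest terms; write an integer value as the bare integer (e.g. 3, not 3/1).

(((C:107/16,((F:239/16,K:-95/16):179/24,(R:19/2,Y:21/2):307/24):87/16):21/16,M:-11/16):123/32,U:123/32)

iteration 1: select R,Y (d=20, Q=-281); attach at lengths (19/2, 21/2); label the merged cluster RY
  updated: d(C,RY)=24, d(F,RY)=36, d(K,RY)=27/2, d(M,RY)=24, d(RY,U)=23
iteration 2: select F,K (d=9, Q=-337/2); attach at lengths (239/16, -95/16); label the merged cluster FK
  updated: d(C,FK)=41/2, d(FK,M)=9, d(FK,RY)=81/4, d(FK,U)=51/2
iteration 3: select FK,RY (d=81/4, Q=-423/4); attach at lengths (179/24, 307/24); label the merged cluster FKRY
  updated: d(C,FKRY)=97/8, d(FKRY,M)=51/8, d(FKRY,U)=113/8
iteration 4: select C,FKRY (d=97/8, Q=-87/2); attach at lengths (107/16, 87/16); label the merged cluster CFKRY
  updated: d(CFKRY,M)=5/8, d(CFKRY,U)=9
iteration 5: select CFKRY,M (d=5/8, Q=-133/8); attach at lengths (21/16, -11/16); label the merged cluster CFKMRY
  updated: d(CFKMRY,U)=123/16
iteration 6: select CFKMRY,U (d=123/16); attach at lengths (123/32, 123/32); label the merged cluster CFKMRUY
final tree: (((C:107/16,((F:239/16,K:-95/16):179/24,(R:19/2,Y:21/2):307/24):87/16):21/16,M:-11/16):123/32,U:123/32)
total length: 1115/16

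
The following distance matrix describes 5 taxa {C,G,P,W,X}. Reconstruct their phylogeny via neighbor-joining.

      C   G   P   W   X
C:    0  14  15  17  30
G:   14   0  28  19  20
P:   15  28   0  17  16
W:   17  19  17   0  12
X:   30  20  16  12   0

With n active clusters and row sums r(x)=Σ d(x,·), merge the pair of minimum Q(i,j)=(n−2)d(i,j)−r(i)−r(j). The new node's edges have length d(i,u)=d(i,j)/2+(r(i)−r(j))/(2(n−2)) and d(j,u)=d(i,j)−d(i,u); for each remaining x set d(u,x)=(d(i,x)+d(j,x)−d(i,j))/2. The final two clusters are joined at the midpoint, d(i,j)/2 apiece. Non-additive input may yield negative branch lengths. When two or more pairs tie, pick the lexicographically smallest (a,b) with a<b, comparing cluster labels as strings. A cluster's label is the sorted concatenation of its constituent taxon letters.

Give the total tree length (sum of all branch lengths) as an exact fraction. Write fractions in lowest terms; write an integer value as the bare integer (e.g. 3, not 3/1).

1. join C+G (d=14, Q=-115) ⇒ CG; edges |C|=37/6, |G|=47/6
  updated: d(CG,P)=29/2, d(CG,W)=11, d(CG,X)=18
2. join CG+P (d=29/2, Q=-62) ⇒ CGP; edges |CG|=25/4, |P|=33/4
  updated: d(CGP,W)=27/4, d(CGP,X)=39/4
3. join CGP+W (d=27/4, Q=-57/2) ⇒ CGPW; edges |CGP|=9/4, |W|=9/2
  updated: d(CGPW,X)=15/2
4. join CGPW+X (d=15/2) ⇒ CGPWX; edges |CGPW|=15/4, |X|=15/4
final tree: ((((C:37/6,G:47/6):25/4,P:33/4):9/4,W:9/2):15/4,X:15/4)
total length: 171/4

171/4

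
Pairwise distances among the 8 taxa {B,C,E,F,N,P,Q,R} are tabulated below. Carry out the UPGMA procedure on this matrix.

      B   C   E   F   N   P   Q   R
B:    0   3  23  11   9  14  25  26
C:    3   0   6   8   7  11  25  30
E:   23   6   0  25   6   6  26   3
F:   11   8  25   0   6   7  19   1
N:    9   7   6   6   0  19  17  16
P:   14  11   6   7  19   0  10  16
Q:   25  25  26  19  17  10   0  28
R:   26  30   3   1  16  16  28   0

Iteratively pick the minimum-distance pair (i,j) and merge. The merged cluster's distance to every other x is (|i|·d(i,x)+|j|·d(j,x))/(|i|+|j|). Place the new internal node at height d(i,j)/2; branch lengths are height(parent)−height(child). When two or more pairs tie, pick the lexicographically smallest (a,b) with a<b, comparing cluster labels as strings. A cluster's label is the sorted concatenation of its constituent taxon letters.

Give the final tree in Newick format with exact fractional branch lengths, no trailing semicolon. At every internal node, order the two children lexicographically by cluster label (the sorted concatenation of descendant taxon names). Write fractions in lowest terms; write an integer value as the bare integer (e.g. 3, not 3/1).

((((B:3/2,C:3/2):33/8,(E:3,N:3):21/8):35/16,(F:1/2,R:1/2):117/16):17/16,(P:5,Q:5):31/8)

1. join F+R (d=1) ⇒ FR; edges |F|=1/2, |R|=1/2
  updated: d(B,FR)=37/2, d(C,FR)=19, d(E,FR)=14, d(FR,N)=11, d(FR,P)=23/2, d(FR,Q)=47/2
2. join B+C (d=3) ⇒ BC; edges |B|=3/2, |C|=3/2
  updated: d(BC,E)=29/2, d(BC,FR)=75/4, d(BC,N)=8, d(BC,P)=25/2, d(BC,Q)=25
3. join E+N (d=6) ⇒ EN; edges |E|=3, |N|=3
  updated: d(BC,EN)=45/4, d(EN,FR)=25/2, d(EN,P)=25/2, d(EN,Q)=43/2
4. join P+Q (d=10) ⇒ PQ; edges |P|=5, |Q|=5
  updated: d(BC,PQ)=75/4, d(EN,PQ)=17, d(FR,PQ)=35/2
5. join BC+EN (d=45/4) ⇒ BCEN; edges |BC|=33/8, |EN|=21/8
  updated: d(BCEN,FR)=125/8, d(BCEN,PQ)=143/8
6. join BCEN+FR (d=125/8) ⇒ BCEFNR; edges |BCEN|=35/16, |FR|=117/16
  updated: d(BCEFNR,PQ)=71/4
7. join BCEFNR+PQ (d=71/4) ⇒ BCEFNPQR; edges |BCEFNR|=17/16, |PQ|=31/8
final tree: ((((B:3/2,C:3/2):33/8,(E:3,N:3):21/8):35/16,(F:1/2,R:1/2):117/16):17/16,(P:5,Q:5):31/8)
total length: 659/16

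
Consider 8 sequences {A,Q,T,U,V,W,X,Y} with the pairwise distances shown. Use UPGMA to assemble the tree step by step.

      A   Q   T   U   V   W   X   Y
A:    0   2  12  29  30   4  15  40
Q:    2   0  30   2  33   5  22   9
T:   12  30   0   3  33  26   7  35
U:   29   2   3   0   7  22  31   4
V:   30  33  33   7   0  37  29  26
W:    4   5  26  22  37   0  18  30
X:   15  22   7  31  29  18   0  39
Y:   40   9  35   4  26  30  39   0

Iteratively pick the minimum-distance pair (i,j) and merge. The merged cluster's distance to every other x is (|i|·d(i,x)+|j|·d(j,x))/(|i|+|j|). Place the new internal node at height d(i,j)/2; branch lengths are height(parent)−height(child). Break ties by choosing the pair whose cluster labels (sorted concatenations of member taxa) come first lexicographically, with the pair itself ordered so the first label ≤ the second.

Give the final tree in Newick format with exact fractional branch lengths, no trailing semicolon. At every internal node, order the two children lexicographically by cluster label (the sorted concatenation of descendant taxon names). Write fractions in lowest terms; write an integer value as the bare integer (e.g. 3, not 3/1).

((((A:1,Q:1):5/4,W:9/4):83/12,X:55/6):169/48,(((T:3/2,U:3/2):33/4,Y:39/4):5/4,V:11):27/16)

1. join A+Q (d=2) ⇒ AQ; edges |A|=1, |Q|=1
  updated: d(AQ,T)=21, d(AQ,U)=31/2, d(AQ,V)=63/2, d(AQ,W)=9/2, d(AQ,X)=37/2, d(AQ,Y)=49/2
2. join T+U (d=3) ⇒ TU; edges |T|=3/2, |U|=3/2
  updated: d(AQ,TU)=73/4, d(TU,V)=20, d(TU,W)=24, d(TU,X)=19, d(TU,Y)=39/2
3. join AQ+W (d=9/2) ⇒ AQW; edges |AQ|=5/4, |W|=9/4
  updated: d(AQW,TU)=121/6, d(AQW,V)=100/3, d(AQW,X)=55/3, d(AQW,Y)=79/3
4. join AQW+X (d=55/3) ⇒ AQWX; edges |AQW|=83/12, |X|=55/6
  updated: d(AQWX,TU)=159/8, d(AQWX,V)=129/4, d(AQWX,Y)=59/2
5. join TU+Y (d=39/2) ⇒ TUY; edges |TU|=33/4, |Y|=39/4
  updated: d(AQWX,TUY)=277/12, d(TUY,V)=22
6. join TUY+V (d=22) ⇒ TUVY; edges |TUY|=5/4, |V|=11
  updated: d(AQWX,TUVY)=203/8
7. join AQWX+TUVY (d=203/8) ⇒ AQTUVWXY; edges |AQWX|=169/48, |TUVY|=27/16
final tree: ((((A:1,Q:1):5/4,W:9/4):83/12,X:55/6):169/48,(((T:3/2,U:3/2):33/4,Y:39/4):5/4,V:11):27/16)
total length: 1441/24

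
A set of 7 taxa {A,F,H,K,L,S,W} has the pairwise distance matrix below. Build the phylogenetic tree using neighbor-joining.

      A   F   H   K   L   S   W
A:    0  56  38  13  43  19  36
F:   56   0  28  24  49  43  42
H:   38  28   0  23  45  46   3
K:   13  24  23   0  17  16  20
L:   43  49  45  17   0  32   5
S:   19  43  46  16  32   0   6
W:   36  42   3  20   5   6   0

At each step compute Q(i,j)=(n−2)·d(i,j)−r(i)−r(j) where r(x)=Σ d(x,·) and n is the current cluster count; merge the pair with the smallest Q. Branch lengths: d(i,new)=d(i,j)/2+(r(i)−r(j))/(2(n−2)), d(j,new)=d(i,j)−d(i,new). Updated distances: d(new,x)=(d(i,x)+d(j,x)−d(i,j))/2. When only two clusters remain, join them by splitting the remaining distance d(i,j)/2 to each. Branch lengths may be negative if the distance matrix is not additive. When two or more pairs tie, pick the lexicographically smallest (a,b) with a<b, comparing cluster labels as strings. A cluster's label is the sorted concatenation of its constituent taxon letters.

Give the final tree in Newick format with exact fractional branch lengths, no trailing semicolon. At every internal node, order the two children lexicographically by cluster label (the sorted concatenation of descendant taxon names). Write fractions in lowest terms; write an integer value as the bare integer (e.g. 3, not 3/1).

((((A:77/6,S:37/6):6,K:-1):37/8,(F:199/10,H:81/10):35/4):19/4,(L:149/16,W:-69/16):19/4)

step 1: merge (F,H) at d=28, Q=-285; branch lengths F→199/10, H→81/10; new cluster FH
  updated: d(A,FH)=33, d(FH,K)=19/2, d(FH,L)=33, d(FH,S)=61/2, d(FH,W)=17/2
step 2: merge (L,W) at d=5, Q=-371/2; branch lengths L→149/16, W→-69/16; new cluster LW
  updated: d(A,LW)=37, d(FH,LW)=73/4, d(K,LW)=16, d(LW,S)=33/2
step 3: merge (A,S) at d=19, Q=-127; branch lengths A→77/6, S→37/6; new cluster AS
  updated: d(AS,FH)=89/4, d(AS,K)=5, d(AS,LW)=69/4
step 4: merge (AS,K) at d=5, Q=-65; branch lengths AS→6, K→-1; new cluster AKS
  updated: d(AKS,FH)=107/8, d(AKS,LW)=113/8
step 5: merge (AKS,FH) at d=107/8, Q=-183/4; branch lengths AKS→37/8, FH→35/4; new cluster AFHKS
  updated: d(AFHKS,LW)=19/2
step 6: merge (AFHKS,LW) at d=19/2; branch lengths AFHKS→19/4, LW→19/4; new cluster AFHKLSW
final tree: ((((A:77/6,S:37/6):6,K:-1):37/8,(F:199/10,H:81/10):35/4):19/4,(L:149/16,W:-69/16):19/4)
total length: 639/8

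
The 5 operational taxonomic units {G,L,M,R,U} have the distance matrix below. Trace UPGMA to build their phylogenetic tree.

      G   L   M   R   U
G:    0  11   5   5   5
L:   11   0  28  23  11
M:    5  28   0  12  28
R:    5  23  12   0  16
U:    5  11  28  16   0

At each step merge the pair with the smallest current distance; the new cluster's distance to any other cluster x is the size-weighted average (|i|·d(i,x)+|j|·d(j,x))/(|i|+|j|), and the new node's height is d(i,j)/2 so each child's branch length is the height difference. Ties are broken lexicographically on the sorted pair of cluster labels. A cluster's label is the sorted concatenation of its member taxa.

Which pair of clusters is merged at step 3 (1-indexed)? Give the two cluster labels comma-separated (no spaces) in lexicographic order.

step 1: merge (G,M) at d=5; branch lengths G→5/2, M→5/2; new cluster GM
  updated: d(GM,L)=39/2, d(GM,R)=17/2, d(GM,U)=33/2
step 2: merge (GM,R) at d=17/2; branch lengths GM→7/4, R→17/4; new cluster GMR
  updated: d(GMR,L)=62/3, d(GMR,U)=49/3
step 3: merge (L,U) at d=11; branch lengths L→11/2, U→11/2; new cluster LU
  updated: d(GMR,LU)=37/2
step 4: merge (GMR,LU) at d=37/2; branch lengths GMR→5, LU→15/4; new cluster GLMRU
final tree: (((G:5/2,M:5/2):7/4,R:17/4):5,(L:11/2,U:11/2):15/4)
total length: 123/4

L,U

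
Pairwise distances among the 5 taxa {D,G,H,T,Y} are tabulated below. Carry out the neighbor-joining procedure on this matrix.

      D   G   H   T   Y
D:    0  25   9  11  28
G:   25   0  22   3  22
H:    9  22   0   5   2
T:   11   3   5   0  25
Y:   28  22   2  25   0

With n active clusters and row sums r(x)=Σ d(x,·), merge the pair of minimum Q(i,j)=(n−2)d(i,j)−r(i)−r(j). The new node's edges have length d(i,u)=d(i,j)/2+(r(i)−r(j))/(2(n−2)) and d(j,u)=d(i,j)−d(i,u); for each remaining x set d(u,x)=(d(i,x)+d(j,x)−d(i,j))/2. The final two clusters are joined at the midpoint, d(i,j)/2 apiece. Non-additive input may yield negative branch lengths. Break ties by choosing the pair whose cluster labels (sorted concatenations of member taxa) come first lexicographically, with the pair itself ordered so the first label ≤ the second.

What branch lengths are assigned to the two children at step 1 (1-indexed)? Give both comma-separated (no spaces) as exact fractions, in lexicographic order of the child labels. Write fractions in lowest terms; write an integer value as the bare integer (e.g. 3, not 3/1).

1. join H+Y (d=2, Q=-109) ⇒ HY; edges |H|=-11/2, |Y|=15/2
  updated: d(D,HY)=35/2, d(G,HY)=21, d(HY,T)=14
2. join D+HY (d=35/2, Q=-71) ⇒ DHY; edges |D|=9, |HY|=17/2
  updated: d(DHY,G)=57/4, d(DHY,T)=15/4
3. join DHY+G (d=57/4, Q=-21) ⇒ DGHY; edges |DHY|=15/2, |G|=27/4
  updated: d(DGHY,T)=-15/4
4. join DGHY+T (d=-15/4) ⇒ DGHTY; edges |DGHY|=-15/8, |T|=-15/8
final tree: (((D:9,(H:-11/2,Y:15/2):17/2):15/2,G:27/4):-15/8,T:-15/8)
total length: 30

-11/2,15/2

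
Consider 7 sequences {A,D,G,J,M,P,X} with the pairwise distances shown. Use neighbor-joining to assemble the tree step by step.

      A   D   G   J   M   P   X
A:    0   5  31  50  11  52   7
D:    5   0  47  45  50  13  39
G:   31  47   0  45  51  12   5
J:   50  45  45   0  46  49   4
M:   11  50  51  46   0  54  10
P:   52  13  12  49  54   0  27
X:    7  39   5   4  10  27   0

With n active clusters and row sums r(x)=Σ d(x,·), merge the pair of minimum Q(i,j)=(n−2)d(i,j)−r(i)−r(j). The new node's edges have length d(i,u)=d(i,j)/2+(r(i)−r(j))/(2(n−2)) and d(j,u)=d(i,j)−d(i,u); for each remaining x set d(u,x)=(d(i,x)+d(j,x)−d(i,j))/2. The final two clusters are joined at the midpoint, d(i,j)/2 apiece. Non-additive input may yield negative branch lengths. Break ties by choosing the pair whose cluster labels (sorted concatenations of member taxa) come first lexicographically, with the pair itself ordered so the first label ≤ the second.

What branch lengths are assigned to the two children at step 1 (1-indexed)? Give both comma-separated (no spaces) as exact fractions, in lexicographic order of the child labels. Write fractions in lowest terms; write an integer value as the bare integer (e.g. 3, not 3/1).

57/10,73/10

iteration 1: select D,P (d=13, Q=-341); attach at lengths (57/10, 73/10); label the merged cluster DP
  updated: d(A,DP)=22, d(DP,G)=23, d(DP,J)=81/2, d(DP,M)=91/2, d(DP,X)=53/2
iteration 2: select A,M (d=11, Q=-481/2); attach at lengths (3/16, 173/16); label the merged cluster AM
  updated: d(AM,DP)=113/4, d(AM,G)=71/2, d(AM,J)=85/2, d(AM,X)=3
iteration 3: select J,X (d=4, Q=-317/2); attach at lengths (211/12, -163/12); label the merged cluster JX
  updated: d(AM,JX)=83/4, d(DP,JX)=63/2, d(G,JX)=23
iteration 4: select AM,JX (d=83/4, Q=-473/4); attach at lengths (203/16, 129/16); label the merged cluster AJMX
  updated: d(AJMX,DP)=39/2, d(AJMX,G)=151/8
iteration 5: select AJMX,DP (d=39/2, Q=-491/8); attach at lengths (123/16, 189/16); label the merged cluster ADJMPX
  updated: d(ADJMPX,G)=179/16
iteration 6: select ADJMPX,G (d=179/16); attach at lengths (179/32, 179/32); label the merged cluster ADGJMPX
final tree: ((((A:3/16,M:173/16):203/16,(J:211/12,X:-163/12):129/16):123/16,(D:57/10,P:73/10):189/16):179/32,G:179/32)
total length: 1271/16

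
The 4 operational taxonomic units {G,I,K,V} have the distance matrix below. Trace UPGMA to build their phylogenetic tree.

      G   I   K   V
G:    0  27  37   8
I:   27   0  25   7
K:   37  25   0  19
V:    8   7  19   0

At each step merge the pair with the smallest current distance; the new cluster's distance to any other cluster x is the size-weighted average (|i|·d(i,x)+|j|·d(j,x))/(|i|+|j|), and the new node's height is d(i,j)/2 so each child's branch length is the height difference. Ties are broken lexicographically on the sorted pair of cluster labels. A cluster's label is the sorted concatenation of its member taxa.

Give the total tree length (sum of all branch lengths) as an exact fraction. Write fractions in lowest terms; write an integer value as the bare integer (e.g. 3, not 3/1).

157/4

iteration 1: select I,V (d=7); attach at lengths (7/2, 7/2); label the merged cluster IV
  updated: d(G,IV)=35/2, d(IV,K)=22
iteration 2: select G,IV (d=35/2); attach at lengths (35/4, 21/4); label the merged cluster GIV
  updated: d(GIV,K)=27
iteration 3: select GIV,K (d=27); attach at lengths (19/4, 27/2); label the merged cluster GIKV
final tree: ((G:35/4,(I:7/2,V:7/2):21/4):19/4,K:27/2)
total length: 157/4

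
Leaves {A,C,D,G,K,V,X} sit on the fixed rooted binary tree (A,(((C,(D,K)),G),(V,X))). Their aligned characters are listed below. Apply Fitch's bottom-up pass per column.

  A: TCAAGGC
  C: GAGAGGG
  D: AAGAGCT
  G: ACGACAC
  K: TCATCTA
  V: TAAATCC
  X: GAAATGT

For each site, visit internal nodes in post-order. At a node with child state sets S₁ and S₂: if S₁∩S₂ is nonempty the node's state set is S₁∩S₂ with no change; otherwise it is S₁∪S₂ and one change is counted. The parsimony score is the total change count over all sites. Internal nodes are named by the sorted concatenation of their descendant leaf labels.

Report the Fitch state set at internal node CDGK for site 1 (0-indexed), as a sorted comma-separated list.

A,C

[col 0] DK: children D:{A}, K:{T} ∪→ {A,T}; cost 1
[col 0] CDK: children C:{G}, DK:{A,T} ∪→ {A,G,T}; cost 1
[col 0] CDGK: children CDK:{A,G,T}, G:{A} ∩→ {A}; cost 0
[col 0] VX: children V:{T}, X:{G} ∪→ {G,T}; cost 1
[col 0] CDGKVX: children CDGK:{A}, VX:{G,T} ∪→ {A,G,T}; cost 1
[col 0] ACDGKVX: children A:{T}, CDGKVX:{A,G,T} ∩→ {T}; cost 0
[col 1] DK: children D:{A}, K:{C} ∪→ {A,C}; cost 1
[col 1] CDK: children C:{A}, DK:{A,C} ∩→ {A}; cost 0
[col 1] CDGK: children CDK:{A}, G:{C} ∪→ {A,C}; cost 1
[col 1] VX: children V:{A}, X:{A} ∩→ {A}; cost 0
[col 1] CDGKVX: children CDGK:{A,C}, VX:{A} ∩→ {A}; cost 0
[col 1] ACDGKVX: children A:{C}, CDGKVX:{A} ∪→ {A,C}; cost 1
[col 2] DK: children D:{G}, K:{A} ∪→ {A,G}; cost 1
[col 2] CDK: children C:{G}, DK:{A,G} ∩→ {G}; cost 0
[col 2] CDGK: children CDK:{G}, G:{G} ∩→ {G}; cost 0
[col 2] VX: children V:{A}, X:{A} ∩→ {A}; cost 0
[col 2] CDGKVX: children CDGK:{G}, VX:{A} ∪→ {A,G}; cost 1
[col 2] ACDGKVX: children A:{A}, CDGKVX:{A,G} ∩→ {A}; cost 0
[col 3] DK: children D:{A}, K:{T} ∪→ {A,T}; cost 1
[col 3] CDK: children C:{A}, DK:{A,T} ∩→ {A}; cost 0
[col 3] CDGK: children CDK:{A}, G:{A} ∩→ {A}; cost 0
[col 3] VX: children V:{A}, X:{A} ∩→ {A}; cost 0
[col 3] CDGKVX: children CDGK:{A}, VX:{A} ∩→ {A}; cost 0
[col 3] ACDGKVX: children A:{A}, CDGKVX:{A} ∩→ {A}; cost 0
[col 4] DK: children D:{G}, K:{C} ∪→ {C,G}; cost 1
[col 4] CDK: children C:{G}, DK:{C,G} ∩→ {G}; cost 0
[col 4] CDGK: children CDK:{G}, G:{C} ∪→ {C,G}; cost 1
[col 4] VX: children V:{T}, X:{T} ∩→ {T}; cost 0
[col 4] CDGKVX: children CDGK:{C,G}, VX:{T} ∪→ {C,G,T}; cost 1
[col 4] ACDGKVX: children A:{G}, CDGKVX:{C,G,T} ∩→ {G}; cost 0
[col 5] DK: children D:{C}, K:{T} ∪→ {C,T}; cost 1
[col 5] CDK: children C:{G}, DK:{C,T} ∪→ {C,G,T}; cost 1
[col 5] CDGK: children CDK:{C,G,T}, G:{A} ∪→ {A,C,G,T}; cost 1
[col 5] VX: children V:{C}, X:{G} ∪→ {C,G}; cost 1
[col 5] CDGKVX: children CDGK:{A,C,G,T}, VX:{C,G} ∩→ {C,G}; cost 0
[col 5] ACDGKVX: children A:{G}, CDGKVX:{C,G} ∩→ {G}; cost 0
[col 6] DK: children D:{T}, K:{A} ∪→ {A,T}; cost 1
[col 6] CDK: children C:{G}, DK:{A,T} ∪→ {A,G,T}; cost 1
[col 6] CDGK: children CDK:{A,G,T}, G:{C} ∪→ {A,C,G,T}; cost 1
[col 6] VX: children V:{C}, X:{T} ∪→ {C,T}; cost 1
[col 6] CDGKVX: children CDGK:{A,C,G,T}, VX:{C,T} ∩→ {C,T}; cost 0
[col 6] ACDGKVX: children A:{C}, CDGKVX:{C,T} ∩→ {C}; cost 0
per-site changes: [4, 3, 2, 1, 3, 4, 4]; total = 21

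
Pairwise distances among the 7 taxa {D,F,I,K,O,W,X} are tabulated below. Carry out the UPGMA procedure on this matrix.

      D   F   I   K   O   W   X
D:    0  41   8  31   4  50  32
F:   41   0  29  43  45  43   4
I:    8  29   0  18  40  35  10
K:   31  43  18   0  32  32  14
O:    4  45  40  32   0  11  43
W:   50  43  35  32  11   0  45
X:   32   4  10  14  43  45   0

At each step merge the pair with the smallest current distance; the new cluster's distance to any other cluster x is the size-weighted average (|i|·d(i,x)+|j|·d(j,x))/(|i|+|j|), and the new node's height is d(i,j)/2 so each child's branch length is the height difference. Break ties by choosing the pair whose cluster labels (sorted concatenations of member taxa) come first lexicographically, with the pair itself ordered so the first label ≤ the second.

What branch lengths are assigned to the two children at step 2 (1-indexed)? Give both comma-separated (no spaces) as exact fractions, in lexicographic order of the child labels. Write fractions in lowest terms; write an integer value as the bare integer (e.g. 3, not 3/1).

iteration 1: select D,O (d=4); attach at lengths (2, 2); label the merged cluster DO
  updated: d(DO,F)=43, d(DO,I)=24, d(DO,K)=63/2, d(DO,W)=61/2, d(DO,X)=75/2
iteration 2: select F,X (d=4); attach at lengths (2, 2); label the merged cluster FX
  updated: d(DO,FX)=161/4, d(FX,I)=39/2, d(FX,K)=57/2, d(FX,W)=44
iteration 3: select I,K (d=18); attach at lengths (9, 9); label the merged cluster IK
  updated: d(DO,IK)=111/4, d(FX,IK)=24, d(IK,W)=67/2
iteration 4: select FX,IK (d=24); attach at lengths (10, 3); label the merged cluster FIKX
  updated: d(DO,FIKX)=34, d(FIKX,W)=155/4
iteration 5: select DO,W (d=61/2); attach at lengths (53/4, 61/4); label the merged cluster DOW
  updated: d(DOW,FIKX)=427/12
iteration 6: select DOW,FIKX (d=427/12); attach at lengths (61/24, 139/24); label the merged cluster DFIKOWX
final tree: (((D:2,O:2):53/4,W:61/4):61/24,((F:2,X:2):10,(I:9,K:9):3):139/24)
total length: 455/6

2,2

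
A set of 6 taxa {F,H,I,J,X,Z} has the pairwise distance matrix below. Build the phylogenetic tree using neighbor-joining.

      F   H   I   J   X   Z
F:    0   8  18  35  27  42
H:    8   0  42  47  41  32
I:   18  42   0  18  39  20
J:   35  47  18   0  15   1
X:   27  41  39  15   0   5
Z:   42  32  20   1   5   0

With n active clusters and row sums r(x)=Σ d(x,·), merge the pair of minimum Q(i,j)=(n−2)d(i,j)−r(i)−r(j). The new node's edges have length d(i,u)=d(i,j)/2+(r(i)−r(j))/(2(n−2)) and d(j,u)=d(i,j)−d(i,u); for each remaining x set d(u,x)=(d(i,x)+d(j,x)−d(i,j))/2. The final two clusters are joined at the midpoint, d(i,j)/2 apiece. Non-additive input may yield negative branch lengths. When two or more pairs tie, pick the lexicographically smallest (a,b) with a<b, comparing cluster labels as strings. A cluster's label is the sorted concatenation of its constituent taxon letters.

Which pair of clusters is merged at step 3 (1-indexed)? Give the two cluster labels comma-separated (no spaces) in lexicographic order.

FHI,J

step 1: merge (F,H) at d=8, Q=-268; branch lengths F→-1, H→9; new cluster FH
  updated: d(FH,I)=26, d(FH,J)=37, d(FH,X)=30, d(FH,Z)=33
step 2: merge (FH,I) at d=26, Q=-151; branch lengths FH→101/6, I→55/6; new cluster FHI
  updated: d(FHI,J)=29/2, d(FHI,X)=43/2, d(FHI,Z)=27/2
step 3: merge (FHI,J) at d=29/2, Q=-51; branch lengths FHI→12, J→5/2; new cluster FHIJ
  updated: d(FHIJ,X)=11, d(FHIJ,Z)=0
step 4: merge (FHIJ,X) at d=11, Q=-16; branch lengths FHIJ→3, X→8; new cluster FHIJX
  updated: d(FHIJX,Z)=-3
step 5: merge (FHIJX,Z) at d=-3; branch lengths FHIJX→-3/2, Z→-3/2; new cluster FHIJXZ
final tree: (((((F:-1,H:9):101/6,I:55/6):12,J:5/2):3,X:8):-3/2,Z:-3/2)
total length: 113/2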